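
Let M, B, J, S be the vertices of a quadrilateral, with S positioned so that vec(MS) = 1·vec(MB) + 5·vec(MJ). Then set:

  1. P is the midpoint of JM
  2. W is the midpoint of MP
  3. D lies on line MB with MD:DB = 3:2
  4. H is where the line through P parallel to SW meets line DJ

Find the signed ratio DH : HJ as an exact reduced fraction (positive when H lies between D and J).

DH:HJ = 67/10

Set M = (0, 0), B = (1, 0), J = (0, 1), S = (1, 5); any affine frame gives the same invariant.
1. P is the midpoint of JM ⇒ P = (0, 1/2)
2. W is the midpoint of MP ⇒ W = (0, 1/4)
3. D lies on line MB with MD:DB = 3:2 ⇒ D = (3/5, 0)
4. H is where the line through P parallel to SW meets line DJ ⇒ H = (6/77, 67/77)
H = D + t·(J−D) with t = 67/77, so DH:HJ = t:(1−t) = 67/77:10/77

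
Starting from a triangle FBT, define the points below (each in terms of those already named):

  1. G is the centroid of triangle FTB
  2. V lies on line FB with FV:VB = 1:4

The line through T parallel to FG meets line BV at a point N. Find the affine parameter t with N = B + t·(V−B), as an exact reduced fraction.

Work in coordinates with F = (0, 0), B = (1, 0), T = (0, 1).
1. G is the centroid of triangle FTB ⇒ G = (1/3, 1/3)
2. V lies on line FB with FV:VB = 1:4 ⇒ V = (1/5, 0)
through T parallel to FG: direction (1/3, 1/3); meets BV at N = (-1, 0)
N = B + t·(V−B) with t = 5/2

t = 5/2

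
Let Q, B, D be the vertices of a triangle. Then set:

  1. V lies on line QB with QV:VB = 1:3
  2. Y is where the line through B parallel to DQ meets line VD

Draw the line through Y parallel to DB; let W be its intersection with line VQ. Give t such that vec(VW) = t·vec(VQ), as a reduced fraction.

Set Q = (0, 0), B = (1, 0), D = (0, 1); any affine frame gives the same invariant.
1. V lies on line QB with QV:VB = 1:3 ⇒ V = (1/4, 0)
2. Y is where the line through B parallel to DQ meets line VD ⇒ Y = (1, -3)
through Y parallel to DB: direction (1, -1); meets VQ at W = (-2, 0)
W = V + t·(Q−V) with t = 9

t = 9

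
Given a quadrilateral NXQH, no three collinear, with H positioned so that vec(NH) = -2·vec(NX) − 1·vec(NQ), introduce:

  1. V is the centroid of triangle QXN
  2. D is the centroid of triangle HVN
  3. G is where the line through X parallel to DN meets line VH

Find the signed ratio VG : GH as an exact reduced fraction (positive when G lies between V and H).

VG:GH = -3

Assign N = (0, 0), X = (1, 0), Q = (0, 1), H = (-2, -1) — the answer is frame-independent, so this choice is without loss of generality.
1. V is the centroid of triangle QXN ⇒ V = (1/3, 1/3)
2. D is the centroid of triangle HVN ⇒ D = (-5/9, -2/9)
3. G is where the line through X parallel to DN meets line VH ⇒ G = (-19/6, -5/3)
G = V + t·(H−V) with t = 3/2, so VG:GH = t:(1−t) = 3/2:-1/2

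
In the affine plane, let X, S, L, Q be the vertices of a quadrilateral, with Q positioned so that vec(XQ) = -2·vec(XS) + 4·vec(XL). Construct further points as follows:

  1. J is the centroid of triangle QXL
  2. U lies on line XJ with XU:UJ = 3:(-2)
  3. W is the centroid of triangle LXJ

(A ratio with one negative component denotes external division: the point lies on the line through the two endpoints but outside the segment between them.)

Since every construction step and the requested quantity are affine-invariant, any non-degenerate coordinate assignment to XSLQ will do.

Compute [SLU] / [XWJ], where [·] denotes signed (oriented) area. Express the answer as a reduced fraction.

[SLU]:[XWJ] = -9

Choose coordinates X = (0, 0), S = (1, 0), L = (0, 1), Q = (-2, 4).
1. J is the centroid of triangle QXL ⇒ J = (-2/3, 5/3)
2. U lies on line XJ with XU:UJ = 3:(-2) ⇒ U = (-2, 5)
3. W is the centroid of triangle LXJ ⇒ W = (-2/9, 8/9)
2·[SLU] = -2, 2·[XWJ] = 2/9
[SLU]:[XWJ] = -2:2/9 = -9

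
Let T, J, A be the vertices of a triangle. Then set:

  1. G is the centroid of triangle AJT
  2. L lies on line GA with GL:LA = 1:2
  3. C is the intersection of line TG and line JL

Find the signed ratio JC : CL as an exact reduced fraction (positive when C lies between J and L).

Work in coordinates with T = (0, 0), J = (1, 0), A = (0, 1).
1. G is the centroid of triangle AJT ⇒ G = (1/3, 1/3)
2. L lies on line GA with GL:LA = 1:2 ⇒ L = (2/9, 5/9)
3. C is the intersection of line TG and line JL ⇒ C = (5/12, 5/12)
C = J + t·(L−J) with t = 3/4, so JC:CL = t:(1−t) = 3/4:1/4

JC:CL = 3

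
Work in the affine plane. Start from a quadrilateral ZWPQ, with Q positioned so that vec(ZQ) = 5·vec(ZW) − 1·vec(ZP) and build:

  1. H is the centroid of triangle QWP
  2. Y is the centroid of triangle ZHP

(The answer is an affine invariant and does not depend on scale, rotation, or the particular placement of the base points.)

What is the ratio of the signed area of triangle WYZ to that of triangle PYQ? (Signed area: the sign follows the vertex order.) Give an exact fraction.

[WYZ]:[PYQ] = 1/6

Choose coordinates Z = (0, 0), W = (1, 0), P = (0, 1), Q = (5, -1).
1. H is the centroid of triangle QWP ⇒ H = (2, 0)
2. Y is the centroid of triangle ZHP ⇒ Y = (2/3, 1/3)
2·[WYZ] = 1/3, 2·[PYQ] = 2
[WYZ]:[PYQ] = 1/3:2 = 1/6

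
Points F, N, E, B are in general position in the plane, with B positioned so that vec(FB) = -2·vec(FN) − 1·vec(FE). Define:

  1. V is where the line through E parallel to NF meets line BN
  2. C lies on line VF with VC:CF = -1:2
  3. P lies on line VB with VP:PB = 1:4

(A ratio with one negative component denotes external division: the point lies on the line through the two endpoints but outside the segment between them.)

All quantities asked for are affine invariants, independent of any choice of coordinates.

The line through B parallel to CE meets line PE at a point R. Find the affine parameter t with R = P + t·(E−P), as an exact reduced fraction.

t = -4/3

Set F = (0, 0), N = (1, 0), E = (0, 1), B = (-2, -1); any affine frame gives the same invariant.
1. V is where the line through E parallel to NF meets line BN ⇒ V = (4, 1)
2. C lies on line VF with VC:CF = -1:2 ⇒ C = (8, 2)
3. P lies on line VB with VP:PB = 1:4 ⇒ P = (14/5, 3/5)
through B parallel to CE: direction (-8, -1); meets PE at R = (98/15, 1/15)
R = P + t·(E−P) with t = -4/3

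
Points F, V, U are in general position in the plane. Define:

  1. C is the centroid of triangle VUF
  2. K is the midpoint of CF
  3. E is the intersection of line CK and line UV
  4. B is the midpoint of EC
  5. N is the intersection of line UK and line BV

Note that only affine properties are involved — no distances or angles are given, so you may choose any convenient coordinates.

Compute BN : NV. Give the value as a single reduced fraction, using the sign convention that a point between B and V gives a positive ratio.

BN:NV = -3/8

Set F = (0, 0), V = (1, 0), U = (0, 1); any affine frame gives the same invariant.
1. C is the centroid of triangle VUF ⇒ C = (1/3, 1/3)
2. K is the midpoint of CF ⇒ K = (1/6, 1/6)
3. E is the intersection of line CK and line UV ⇒ E = (1/2, 1/2)
4. B is the midpoint of EC ⇒ B = (5/12, 5/12)
5. N is the intersection of line UK and line BV ⇒ N = (1/15, 2/3)
N = B + t·(V−B) with t = -3/5, so BN:NV = t:(1−t) = -3/5:8/5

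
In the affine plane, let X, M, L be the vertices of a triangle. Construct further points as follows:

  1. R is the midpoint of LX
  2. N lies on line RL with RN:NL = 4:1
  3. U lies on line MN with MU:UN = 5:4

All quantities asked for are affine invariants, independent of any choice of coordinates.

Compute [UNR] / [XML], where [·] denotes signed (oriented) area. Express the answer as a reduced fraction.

[UNR]:[XML] = 8/45

Choose coordinates X = (0, 0), M = (1, 0), L = (0, 1).
1. R is the midpoint of LX ⇒ R = (0, 1/2)
2. N lies on line RL with RN:NL = 4:1 ⇒ N = (0, 9/10)
3. U lies on line MN with MU:UN = 5:4 ⇒ U = (4/9, 1/2)
2·[UNR] = 8/45, 2·[XML] = 1
[UNR]:[XML] = 8/45:1 = 8/45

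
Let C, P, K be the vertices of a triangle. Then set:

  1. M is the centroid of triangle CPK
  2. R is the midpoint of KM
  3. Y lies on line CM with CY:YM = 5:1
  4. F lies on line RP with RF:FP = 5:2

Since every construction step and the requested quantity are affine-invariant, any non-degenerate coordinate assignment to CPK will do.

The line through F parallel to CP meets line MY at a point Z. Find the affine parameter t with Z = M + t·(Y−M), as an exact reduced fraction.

Set C = (0, 0), P = (1, 0), K = (0, 1); any affine frame gives the same invariant.
1. M is the centroid of triangle CPK ⇒ M = (1/3, 1/3)
2. R is the midpoint of KM ⇒ R = (1/6, 2/3)
3. Y lies on line CM with CY:YM = 5:1 ⇒ Y = (5/18, 5/18)
4. F lies on line RP with RF:FP = 5:2 ⇒ F = (16/21, 4/21)
through F parallel to CP: direction (1, 0); meets MY at Z = (4/21, 4/21)
Z = M + t·(Y−M) with t = 18/7

t = 18/7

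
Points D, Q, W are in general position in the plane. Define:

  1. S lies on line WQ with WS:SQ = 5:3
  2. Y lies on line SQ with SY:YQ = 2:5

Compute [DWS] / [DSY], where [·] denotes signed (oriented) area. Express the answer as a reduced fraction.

Assign D = (0, 0), Q = (1, 0), W = (0, 1) — the answer is frame-independent, so this choice is without loss of generality.
1. S lies on line WQ with WS:SQ = 5:3 ⇒ S = (5/8, 3/8)
2. Y lies on line SQ with SY:YQ = 2:5 ⇒ Y = (41/56, 15/56)
2·[DWS] = -5/8, 2·[DSY] = -3/28
[DWS]:[DSY] = -5/8:-3/28 = 35/6

[DWS]:[DSY] = 35/6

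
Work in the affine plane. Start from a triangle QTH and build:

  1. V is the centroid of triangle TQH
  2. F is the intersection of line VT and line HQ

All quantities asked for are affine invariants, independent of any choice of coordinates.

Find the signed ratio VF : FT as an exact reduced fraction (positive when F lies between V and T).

VF:FT = -1/3

Assign Q = (0, 0), T = (1, 0), H = (0, 1) — the answer is frame-independent, so this choice is without loss of generality.
1. V is the centroid of triangle TQH ⇒ V = (1/3, 1/3)
2. F is the intersection of line VT and line HQ ⇒ F = (0, 1/2)
F = V + t·(T−V) with t = -1/2, so VF:FT = t:(1−t) = -1/2:3/2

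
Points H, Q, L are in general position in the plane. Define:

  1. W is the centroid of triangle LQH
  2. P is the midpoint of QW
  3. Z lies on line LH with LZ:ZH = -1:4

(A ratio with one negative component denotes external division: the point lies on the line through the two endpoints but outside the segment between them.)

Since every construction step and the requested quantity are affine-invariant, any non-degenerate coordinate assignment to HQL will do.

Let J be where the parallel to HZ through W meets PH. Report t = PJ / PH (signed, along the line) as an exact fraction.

t = 1/2

Choose coordinates H = (0, 0), Q = (1, 0), L = (0, 1).
1. W is the centroid of triangle LQH ⇒ W = (1/3, 1/3)
2. P is the midpoint of QW ⇒ P = (2/3, 1/6)
3. Z lies on line LH with LZ:ZH = -1:4 ⇒ Z = (0, 4/3)
through W parallel to HZ: direction (0, 4/3); meets PH at J = (1/3, 1/12)
J = P + t·(H−P) with t = 1/2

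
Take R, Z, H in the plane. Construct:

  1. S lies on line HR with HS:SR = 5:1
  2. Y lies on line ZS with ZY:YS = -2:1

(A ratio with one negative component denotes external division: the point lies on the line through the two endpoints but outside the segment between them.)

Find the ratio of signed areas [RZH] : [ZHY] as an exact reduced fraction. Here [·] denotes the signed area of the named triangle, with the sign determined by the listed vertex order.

Choose coordinates R = (0, 0), Z = (1, 0), H = (0, 1).
1. S lies on line HR with HS:SR = 5:1 ⇒ S = (0, 1/6)
2. Y lies on line ZS with ZY:YS = -2:1 ⇒ Y = (-1, 1/3)
2·[RZH] = 1, 2·[ZHY] = 5/3
[RZH]:[ZHY] = 1:5/3 = 3/5

[RZH]:[ZHY] = 3/5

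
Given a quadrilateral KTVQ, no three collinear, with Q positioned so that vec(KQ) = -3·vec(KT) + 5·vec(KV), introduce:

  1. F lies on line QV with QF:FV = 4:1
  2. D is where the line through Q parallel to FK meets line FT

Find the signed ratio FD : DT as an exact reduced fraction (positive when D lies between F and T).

FD:DT = -4/7

Work in coordinates with K = (0, 0), T = (1, 0), V = (0, 1), Q = (-3, 5).
1. F lies on line QV with QF:FV = 4:1 ⇒ F = (-3/5, 9/5)
2. D is where the line through Q parallel to FK meets line FT ⇒ D = (-41/15, 21/5)
D = F + t·(T−F) with t = -4/3, so FD:DT = t:(1−t) = -4/3:7/3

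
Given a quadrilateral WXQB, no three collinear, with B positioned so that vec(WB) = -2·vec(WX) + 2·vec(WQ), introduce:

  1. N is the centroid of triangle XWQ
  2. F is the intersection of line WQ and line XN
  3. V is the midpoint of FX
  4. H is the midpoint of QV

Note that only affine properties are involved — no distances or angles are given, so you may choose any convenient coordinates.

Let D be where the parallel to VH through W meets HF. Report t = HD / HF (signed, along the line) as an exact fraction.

Work in coordinates with W = (0, 0), X = (1, 0), Q = (0, 1), B = (-2, 2).
1. N is the centroid of triangle XWQ ⇒ N = (1/3, 1/3)
2. F is the intersection of line WQ and line XN ⇒ F = (0, 1/2)
3. V is the midpoint of FX ⇒ V = (1/2, 1/4)
4. H is the midpoint of QV ⇒ H = (1/4, 5/8)
through W parallel to VH: direction (-1/4, 3/8); meets HF at D = (-1/4, 3/8)
D = H + t·(F−H) with t = 2

t = 2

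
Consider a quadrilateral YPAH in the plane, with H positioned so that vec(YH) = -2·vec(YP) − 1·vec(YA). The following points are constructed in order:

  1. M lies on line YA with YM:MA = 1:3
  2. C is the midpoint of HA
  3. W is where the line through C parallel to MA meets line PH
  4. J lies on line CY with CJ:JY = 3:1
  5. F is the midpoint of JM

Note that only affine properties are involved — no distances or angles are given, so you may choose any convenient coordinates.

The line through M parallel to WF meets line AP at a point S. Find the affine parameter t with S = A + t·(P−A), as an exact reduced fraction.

Choose coordinates Y = (0, 0), P = (1, 0), A = (0, 1), H = (-2, -1).
1. M lies on line YA with YM:MA = 1:3 ⇒ M = (0, 1/4)
2. C is the midpoint of HA ⇒ C = (-1, 0)
3. W is where the line through C parallel to MA meets line PH ⇒ W = (-1, -2/3)
4. J lies on line CY with CJ:JY = 3:1 ⇒ J = (-1/4, 0)
5. F is the midpoint of JM ⇒ F = (-1/8, 1/8)
through M parallel to WF: direction (7/8, 19/24); meets AP at S = (63/160, 97/160)
S = A + t·(P−A) with t = 63/160

t = 63/160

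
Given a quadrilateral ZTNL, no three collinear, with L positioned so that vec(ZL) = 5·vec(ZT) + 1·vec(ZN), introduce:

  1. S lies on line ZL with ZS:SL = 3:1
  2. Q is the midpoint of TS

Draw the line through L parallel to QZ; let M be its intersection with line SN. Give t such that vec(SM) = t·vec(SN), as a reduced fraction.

t = 1/16

Work in coordinates with Z = (0, 0), T = (1, 0), N = (0, 1), L = (5, 1).
1. S lies on line ZL with ZS:SL = 3:1 ⇒ S = (15/4, 3/4)
2. Q is the midpoint of TS ⇒ Q = (19/8, 3/8)
through L parallel to QZ: direction (-19/8, -3/8); meets SN at M = (225/64, 49/64)
M = S + t·(N−S) with t = 1/16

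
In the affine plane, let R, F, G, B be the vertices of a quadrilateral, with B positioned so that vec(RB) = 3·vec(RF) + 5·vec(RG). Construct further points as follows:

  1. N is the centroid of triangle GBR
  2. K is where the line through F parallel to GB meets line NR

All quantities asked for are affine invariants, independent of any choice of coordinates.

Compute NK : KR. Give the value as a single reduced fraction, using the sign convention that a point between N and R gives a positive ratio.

Work in coordinates with R = (0, 0), F = (1, 0), G = (0, 1), B = (3, 5).
1. N is the centroid of triangle GBR ⇒ N = (1, 2)
2. K is where the line through F parallel to GB meets line NR ⇒ K = (-2, -4)
K = N + t·(R−N) with t = 3, so NK:KR = t:(1−t) = 3:-2

NK:KR = -3/2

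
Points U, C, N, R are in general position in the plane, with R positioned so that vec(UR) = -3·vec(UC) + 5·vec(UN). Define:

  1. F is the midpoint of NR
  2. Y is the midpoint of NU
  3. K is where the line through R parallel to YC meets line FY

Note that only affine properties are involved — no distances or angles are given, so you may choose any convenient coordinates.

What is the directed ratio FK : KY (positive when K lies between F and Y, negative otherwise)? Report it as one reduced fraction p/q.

Choose coordinates U = (0, 0), C = (1, 0), N = (0, 1), R = (-3, 5).
1. F is the midpoint of NR ⇒ F = (-3/2, 3)
2. Y is the midpoint of NU ⇒ Y = (0, 1/2)
3. K is where the line through R parallel to YC meets line FY ⇒ K = (-18/7, 67/14)
K = F + t·(Y−F) with t = -5/7, so FK:KY = t:(1−t) = -5/7:12/7

FK:KY = -5/12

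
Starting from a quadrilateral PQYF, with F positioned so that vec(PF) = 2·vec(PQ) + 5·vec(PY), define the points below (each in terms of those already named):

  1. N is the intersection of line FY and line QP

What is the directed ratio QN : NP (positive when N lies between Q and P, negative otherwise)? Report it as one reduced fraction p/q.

QN:NP = -3

Assign P = (0, 0), Q = (1, 0), Y = (0, 1), F = (2, 5) — the answer is frame-independent, so this choice is without loss of generality.
1. N is the intersection of line FY and line QP ⇒ N = (-1/2, 0)
N = Q + t·(P−Q) with t = 3/2, so QN:NP = t:(1−t) = 3/2:-1/2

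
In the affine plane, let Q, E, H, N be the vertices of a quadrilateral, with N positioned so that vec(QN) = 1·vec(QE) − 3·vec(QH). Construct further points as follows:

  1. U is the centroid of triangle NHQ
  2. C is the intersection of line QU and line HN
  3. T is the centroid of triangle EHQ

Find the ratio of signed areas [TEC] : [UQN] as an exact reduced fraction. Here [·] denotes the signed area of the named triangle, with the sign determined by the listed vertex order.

Work in coordinates with Q = (0, 0), E = (1, 0), H = (0, 1), N = (1, -3).
1. U is the centroid of triangle NHQ ⇒ U = (1/3, -2/3)
2. C is the intersection of line QU and line HN ⇒ C = (1/2, -1)
3. T is the centroid of triangle EHQ ⇒ T = (1/3, 1/3)
2·[TEC] = -5/6, 2·[UQN] = 1/3
[TEC]:[UQN] = -5/6:1/3 = -5/2

[TEC]:[UQN] = -5/2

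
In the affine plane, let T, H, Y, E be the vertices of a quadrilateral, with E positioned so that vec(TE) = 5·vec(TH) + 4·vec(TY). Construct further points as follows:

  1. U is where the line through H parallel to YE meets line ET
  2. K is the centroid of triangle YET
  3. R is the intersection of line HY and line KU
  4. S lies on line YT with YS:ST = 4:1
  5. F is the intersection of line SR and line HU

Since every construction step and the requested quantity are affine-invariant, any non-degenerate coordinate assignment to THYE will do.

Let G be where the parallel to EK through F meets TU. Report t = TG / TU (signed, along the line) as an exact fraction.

t = 71/63

Set T = (0, 0), H = (1, 0), Y = (0, 1), E = (5, 4); any affine frame gives the same invariant.
1. U is where the line through H parallel to YE meets line ET ⇒ U = (-3, -12/5)
2. K is the centroid of triangle YET ⇒ K = (5/3, 5/3)
3. R is the intersection of line HY and line KU ⇒ R = (55/131, 76/131)
4. S lies on line YT with YS:ST = 4:1 ⇒ S = (0, 1/5)
5. F is the intersection of line SR and line HU ⇒ F = (-55/21, -76/35)
through F parallel to EK: direction (-10/3, -7/3); meets TU at G = (-71/21, -284/105)
G = T + t·(U−T) with t = 71/63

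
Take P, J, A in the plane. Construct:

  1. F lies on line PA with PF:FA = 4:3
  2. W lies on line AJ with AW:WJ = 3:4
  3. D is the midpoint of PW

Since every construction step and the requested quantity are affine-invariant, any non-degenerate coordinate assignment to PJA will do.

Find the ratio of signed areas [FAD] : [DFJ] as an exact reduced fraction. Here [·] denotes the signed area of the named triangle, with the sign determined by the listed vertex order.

[FAD]:[DFJ] = 9/16

Set P = (0, 0), J = (1, 0), A = (0, 1); any affine frame gives the same invariant.
1. F lies on line PA with PF:FA = 4:3 ⇒ F = (0, 4/7)
2. W lies on line AJ with AW:WJ = 3:4 ⇒ W = (3/7, 4/7)
3. D is the midpoint of PW ⇒ D = (3/14, 2/7)
2·[FAD] = -9/98, 2·[DFJ] = -8/49
[FAD]:[DFJ] = -9/98:-8/49 = 9/16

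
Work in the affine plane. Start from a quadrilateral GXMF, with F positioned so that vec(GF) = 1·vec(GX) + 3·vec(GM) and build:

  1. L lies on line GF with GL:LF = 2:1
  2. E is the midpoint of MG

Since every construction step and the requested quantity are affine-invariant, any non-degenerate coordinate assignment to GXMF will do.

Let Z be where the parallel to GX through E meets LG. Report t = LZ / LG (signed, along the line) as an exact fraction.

Set G = (0, 0), X = (1, 0), M = (0, 1), F = (1, 3); any affine frame gives the same invariant.
1. L lies on line GF with GL:LF = 2:1 ⇒ L = (2/3, 2)
2. E is the midpoint of MG ⇒ E = (0, 1/2)
through E parallel to GX: direction (1, 0); meets LG at Z = (1/6, 1/2)
Z = L + t·(G−L) with t = 3/4

t = 3/4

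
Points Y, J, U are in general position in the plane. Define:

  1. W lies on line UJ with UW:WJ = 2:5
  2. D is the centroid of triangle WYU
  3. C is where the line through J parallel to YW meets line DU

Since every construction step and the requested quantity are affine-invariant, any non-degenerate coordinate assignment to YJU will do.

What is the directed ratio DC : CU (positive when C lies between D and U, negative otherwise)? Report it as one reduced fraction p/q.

Choose coordinates Y = (0, 0), J = (1, 0), U = (0, 1).
1. W lies on line UJ with UW:WJ = 2:5 ⇒ W = (2/7, 5/7)
2. D is the centroid of triangle WYU ⇒ D = (2/21, 4/7)
3. C is where the line through J parallel to YW meets line DU ⇒ C = (1/2, -5/4)
C = D + t·(U−D) with t = -17/4, so DC:CU = t:(1−t) = -17/4:21/4

DC:CU = -17/21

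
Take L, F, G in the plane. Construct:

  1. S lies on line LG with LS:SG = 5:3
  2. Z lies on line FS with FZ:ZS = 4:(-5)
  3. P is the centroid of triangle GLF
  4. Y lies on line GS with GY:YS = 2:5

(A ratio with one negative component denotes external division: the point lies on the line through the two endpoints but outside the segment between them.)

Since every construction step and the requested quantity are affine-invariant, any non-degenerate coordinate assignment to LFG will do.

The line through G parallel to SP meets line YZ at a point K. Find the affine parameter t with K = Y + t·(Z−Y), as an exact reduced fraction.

Choose coordinates L = (0, 0), F = (1, 0), G = (0, 1).
1. S lies on line LG with LS:SG = 5:3 ⇒ S = (0, 5/8)
2. Z lies on line FS with FZ:ZS = 4:(-5) ⇒ Z = (5, -5/2)
3. P is the centroid of triangle GLF ⇒ P = (1/3, 1/3)
4. Y lies on line GS with GY:YS = 2:5 ⇒ Y = (0, 25/28)
through G parallel to SP: direction (1/3, -7/24); meets YZ at K = (6/11, 23/44)
K = Y + t·(Z−Y) with t = 6/55

t = 6/55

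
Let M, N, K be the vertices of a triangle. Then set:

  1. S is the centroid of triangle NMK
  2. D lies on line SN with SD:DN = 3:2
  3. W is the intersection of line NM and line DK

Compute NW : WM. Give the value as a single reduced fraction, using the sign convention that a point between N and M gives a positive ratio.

Choose coordinates M = (0, 0), N = (1, 0), K = (0, 1).
1. S is the centroid of triangle NMK ⇒ S = (1/3, 1/3)
2. D lies on line SN with SD:DN = 3:2 ⇒ D = (11/15, 2/15)
3. W is the intersection of line NM and line DK ⇒ W = (11/13, 0)
W = N + t·(M−N) with t = 2/13, so NW:WM = t:(1−t) = 2/13:11/13

NW:WM = 2/11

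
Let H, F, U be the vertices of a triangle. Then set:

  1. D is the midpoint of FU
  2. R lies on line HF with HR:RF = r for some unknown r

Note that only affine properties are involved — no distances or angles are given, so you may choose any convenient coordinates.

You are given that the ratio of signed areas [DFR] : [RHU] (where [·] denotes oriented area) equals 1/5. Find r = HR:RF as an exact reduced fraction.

Work in coordinates with H = (0, 0), F = (1, 0), U = (0, 1).
1. D is the midpoint of FU ⇒ D = (1/2, 1/2)
2. With HR:RF = r, write λ = r/(r+1) so R = H + λ·(F−H); R is affine-linear in λ
Every point depending on R is an affine combination of R and λ-independent points, so each such coordinate is linear in λ; the λ² term in each signed area is a multiple of (F−H)×(F−H) = 0, so 2·[DFR] and 2·[RHU] are each linear in λ. Evaluating at λ=0 and λ=1:
  2·[DFR] = 1/2·λ − 1/2,   2·[RHU] = −λ
So [DFR]:[RHU] = (1/2·λ − 1/2) / (−λ). Setting this equal to 1/5:
  1/2·λ − 1/2 = 1/5·(−λ)  ⇒  λ = 5/7
Then r = λ/(1−λ) = (5/7)/(2/7) = 5/2. Check: with r = 5/2, R = (5/7, 0) and [DFR]:[RHU] = 1/5 as required.

r = 5/2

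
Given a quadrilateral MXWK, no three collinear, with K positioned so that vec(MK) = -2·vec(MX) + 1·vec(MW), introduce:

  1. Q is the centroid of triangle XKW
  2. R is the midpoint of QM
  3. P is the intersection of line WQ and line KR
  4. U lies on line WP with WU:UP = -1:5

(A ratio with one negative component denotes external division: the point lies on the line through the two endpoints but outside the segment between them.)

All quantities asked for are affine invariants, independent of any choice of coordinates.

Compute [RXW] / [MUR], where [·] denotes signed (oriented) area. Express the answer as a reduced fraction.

[RXW]:[MUR] = 25/7

Choose coordinates M = (0, 0), X = (1, 0), W = (0, 1), K = (-2, 1).
1. Q is the centroid of triangle XKW ⇒ Q = (-1/3, 2/3)
2. R is the midpoint of QM ⇒ R = (-1/6, 1/3)
3. P is the intersection of line WQ and line KR ⇒ P = (-8/15, 7/15)
4. U lies on line WP with WU:UP = -1:5 ⇒ U = (2/15, 17/15)
2·[RXW] = 5/6, 2·[MUR] = 7/30
[RXW]:[MUR] = 5/6:7/30 = 25/7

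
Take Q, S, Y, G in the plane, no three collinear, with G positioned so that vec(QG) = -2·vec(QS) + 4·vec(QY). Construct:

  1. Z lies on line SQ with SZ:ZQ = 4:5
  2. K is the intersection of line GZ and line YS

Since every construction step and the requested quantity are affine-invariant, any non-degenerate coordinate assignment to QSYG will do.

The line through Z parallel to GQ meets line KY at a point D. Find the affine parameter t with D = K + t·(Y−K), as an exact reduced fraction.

t = 40/27

Set Q = (0, 0), S = (1, 0), Y = (0, 1), G = (-2, 4); any affine frame gives the same invariant.
1. Z lies on line SQ with SZ:ZQ = 4:5 ⇒ Z = (5/9, 0)
2. K is the intersection of line GZ and line YS ⇒ K = (-3/13, 16/13)
through Z parallel to GQ: direction (2, -4); meets KY at D = (1/9, 8/9)
D = K + t·(Y−K) with t = 40/27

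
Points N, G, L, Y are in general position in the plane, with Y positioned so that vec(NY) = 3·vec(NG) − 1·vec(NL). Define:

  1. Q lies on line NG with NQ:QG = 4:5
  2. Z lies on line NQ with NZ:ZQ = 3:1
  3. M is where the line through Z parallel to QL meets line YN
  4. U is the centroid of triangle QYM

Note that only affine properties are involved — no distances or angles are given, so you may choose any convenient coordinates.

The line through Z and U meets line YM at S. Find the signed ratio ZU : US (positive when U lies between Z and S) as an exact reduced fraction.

Choose coordinates N = (0, 0), G = (1, 0), L = (0, 1), Y = (3, -1).
1. Q lies on line NG with NQ:QG = 4:5 ⇒ Q = (4/9, 0)
2. Z lies on line NQ with NZ:ZQ = 3:1 ⇒ Z = (1/3, 0)
3. M is where the line through Z parallel to QL meets line YN ⇒ M = (9/23, -3/23)
4. U is the centroid of triangle QYM ⇒ U = (794/621, -26/69)
line ZU meets YM at S = (234/115, -78/115)
U = Z + t·(S−Z) with t = 5/9, so ZU:US = 5/9:4/9

ZU:US = 5/4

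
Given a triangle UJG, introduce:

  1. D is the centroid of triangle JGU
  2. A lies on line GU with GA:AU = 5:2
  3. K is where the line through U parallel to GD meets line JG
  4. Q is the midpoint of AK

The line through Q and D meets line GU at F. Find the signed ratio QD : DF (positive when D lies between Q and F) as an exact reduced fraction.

Work in coordinates with U = (0, 0), J = (1, 0), G = (0, 1).
1. D is the centroid of triangle JGU ⇒ D = (1/3, 1/3)
2. A lies on line GU with GA:AU = 5:2 ⇒ A = (0, 2/7)
3. K is where the line through U parallel to GD meets line JG ⇒ K = (-1, 2)
4. Q is the midpoint of AK ⇒ Q = (-1/2, 8/7)
line QD meets GU at F = (0, 23/35)
D = Q + t·(F−Q) with t = 5/3, so QD:DF = 5/3:-2/3

QD:DF = -5/2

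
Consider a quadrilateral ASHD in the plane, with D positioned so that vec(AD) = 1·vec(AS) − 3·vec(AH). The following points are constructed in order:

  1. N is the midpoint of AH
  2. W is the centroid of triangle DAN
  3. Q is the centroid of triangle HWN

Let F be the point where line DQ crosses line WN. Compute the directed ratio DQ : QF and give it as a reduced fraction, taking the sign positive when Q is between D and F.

DQ:QF = 2

Work in coordinates with A = (0, 0), S = (1, 0), H = (0, 1), D = (1, -3).
1. N is the midpoint of AH ⇒ N = (0, 1/2)
2. W is the centroid of triangle DAN ⇒ W = (1/3, -5/6)
3. Q is the centroid of triangle HWN ⇒ Q = (1/9, 2/9)
line DQ meets WN at F = (-1/3, 11/6)
Q = D + t·(F−D) with t = 2/3, so DQ:QF = 2/3:1/3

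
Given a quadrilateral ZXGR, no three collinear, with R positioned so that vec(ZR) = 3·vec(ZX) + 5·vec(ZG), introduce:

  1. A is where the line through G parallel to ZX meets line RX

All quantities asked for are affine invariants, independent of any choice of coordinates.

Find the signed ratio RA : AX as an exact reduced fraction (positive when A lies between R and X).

RA:AX = 4

Choose coordinates Z = (0, 0), X = (1, 0), G = (0, 1), R = (3, 5).
1. A is where the line through G parallel to ZX meets line RX ⇒ A = (7/5, 1)
A = R + t·(X−R) with t = 4/5, so RA:AX = t:(1−t) = 4/5:1/5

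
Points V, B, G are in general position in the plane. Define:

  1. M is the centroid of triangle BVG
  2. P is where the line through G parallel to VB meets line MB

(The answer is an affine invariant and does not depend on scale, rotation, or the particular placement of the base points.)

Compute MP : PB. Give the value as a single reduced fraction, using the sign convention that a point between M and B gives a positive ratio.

Assign V = (0, 0), B = (1, 0), G = (0, 1) — the answer is frame-independent, so this choice is without loss of generality.
1. M is the centroid of triangle BVG ⇒ M = (1/3, 1/3)
2. P is where the line through G parallel to VB meets line MB ⇒ P = (-1, 1)
P = M + t·(B−M) with t = -2, so MP:PB = t:(1−t) = -2:3

MP:PB = -2/3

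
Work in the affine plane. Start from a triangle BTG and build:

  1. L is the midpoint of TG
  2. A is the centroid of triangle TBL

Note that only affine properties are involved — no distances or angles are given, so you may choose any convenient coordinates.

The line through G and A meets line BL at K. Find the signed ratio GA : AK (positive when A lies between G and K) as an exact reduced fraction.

GA:AK = -4

Work in coordinates with B = (0, 0), T = (1, 0), G = (0, 1).
1. L is the midpoint of TG ⇒ L = (1/2, 1/2)
2. A is the centroid of triangle TBL ⇒ A = (1/2, 1/6)
line GA meets BL at K = (3/8, 3/8)
A = G + t·(K−G) with t = 4/3, so GA:AK = 4/3:-1/3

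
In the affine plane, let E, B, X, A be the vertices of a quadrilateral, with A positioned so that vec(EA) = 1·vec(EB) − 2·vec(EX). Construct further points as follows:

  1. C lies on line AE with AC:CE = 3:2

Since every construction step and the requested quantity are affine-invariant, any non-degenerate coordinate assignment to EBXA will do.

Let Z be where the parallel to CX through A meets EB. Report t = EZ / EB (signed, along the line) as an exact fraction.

t = 5/9

Set E = (0, 0), B = (1, 0), X = (0, 1), A = (1, -2); any affine frame gives the same invariant.
1. C lies on line AE with AC:CE = 3:2 ⇒ C = (2/5, -4/5)
through A parallel to CX: direction (-2/5, 9/5); meets EB at Z = (5/9, 0)
Z = E + t·(B−E) with t = 5/9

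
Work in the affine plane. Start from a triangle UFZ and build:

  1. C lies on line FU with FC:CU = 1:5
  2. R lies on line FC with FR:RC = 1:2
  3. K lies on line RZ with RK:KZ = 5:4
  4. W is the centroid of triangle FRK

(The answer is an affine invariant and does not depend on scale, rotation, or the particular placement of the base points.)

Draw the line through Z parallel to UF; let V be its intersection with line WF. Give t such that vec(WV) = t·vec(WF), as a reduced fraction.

Work in coordinates with U = (0, 0), F = (1, 0), Z = (0, 1).
1. C lies on line FU with FC:CU = 1:5 ⇒ C = (5/6, 0)
2. R lies on line FC with FR:RC = 1:2 ⇒ R = (17/18, 0)
3. K lies on line RZ with RK:KZ = 5:4 ⇒ K = (34/81, 5/9)
4. W is the centroid of triangle FRK ⇒ W = (383/486, 5/27)
through Z parallel to UF: direction (1, 0); meets WF at V = (-13/90, 1)
V = W + t·(F−W) with t = -22/5

t = -22/5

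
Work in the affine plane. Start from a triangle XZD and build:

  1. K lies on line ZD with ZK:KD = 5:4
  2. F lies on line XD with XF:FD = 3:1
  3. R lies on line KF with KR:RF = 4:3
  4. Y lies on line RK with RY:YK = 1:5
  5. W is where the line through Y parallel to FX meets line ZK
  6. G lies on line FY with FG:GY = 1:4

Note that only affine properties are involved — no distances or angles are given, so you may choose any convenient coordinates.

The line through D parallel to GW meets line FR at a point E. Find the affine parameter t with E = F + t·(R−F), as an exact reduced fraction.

t = -154/75

Assign X = (0, 0), Z = (1, 0), D = (0, 1) — the answer is frame-independent, so this choice is without loss of generality.
1. K lies on line ZD with ZK:KD = 5:4 ⇒ K = (4/9, 5/9)
2. F lies on line XD with XF:FD = 3:1 ⇒ F = (0, 3/4)
3. R lies on line KF with KR:RF = 4:3 ⇒ R = (4/21, 2/3)
4. Y lies on line RK with RY:YK = 1:5 ⇒ Y = (44/189, 35/54)
5. W is where the line through Y parallel to FX meets line ZK ⇒ W = (44/189, 145/189)
6. G lies on line FY with FG:GY = 1:4 ⇒ G = (44/945, 197/270)
through D parallel to GW: direction (176/945, 71/1890); meets FR at E = (-88/225, 829/900)
E = F + t·(R−F) with t = -154/75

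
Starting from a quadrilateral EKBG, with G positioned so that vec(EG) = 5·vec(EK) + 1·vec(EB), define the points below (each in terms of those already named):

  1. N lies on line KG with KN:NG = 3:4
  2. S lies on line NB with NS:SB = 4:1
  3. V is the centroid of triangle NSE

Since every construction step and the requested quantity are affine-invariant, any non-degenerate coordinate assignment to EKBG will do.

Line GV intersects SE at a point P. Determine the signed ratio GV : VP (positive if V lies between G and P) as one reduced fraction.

Set E = (0, 0), K = (1, 0), B = (0, 1), G = (5, 1); any affine frame gives the same invariant.
1. N lies on line KG with KN:NG = 3:4 ⇒ N = (19/7, 3/7)
2. S lies on line NB with NS:SB = 4:1 ⇒ S = (19/35, 31/35)
3. V is the centroid of triangle NSE ⇒ V = (38/35, 46/105)
line GV meets SE at P = (551/2905, 899/2905)
V = G + t·(P−G) with t = 83/102, so GV:VP = 83/102:19/102

GV:VP = 83/19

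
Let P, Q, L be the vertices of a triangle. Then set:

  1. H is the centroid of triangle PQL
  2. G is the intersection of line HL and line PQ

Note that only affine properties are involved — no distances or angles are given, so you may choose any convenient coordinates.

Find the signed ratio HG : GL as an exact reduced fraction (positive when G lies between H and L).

Set P = (0, 0), Q = (1, 0), L = (0, 1); any affine frame gives the same invariant.
1. H is the centroid of triangle PQL ⇒ H = (1/3, 1/3)
2. G is the intersection of line HL and line PQ ⇒ G = (1/2, 0)
G = H + t·(L−H) with t = -1/2, so HG:GL = t:(1−t) = -1/2:3/2

HG:GL = -1/3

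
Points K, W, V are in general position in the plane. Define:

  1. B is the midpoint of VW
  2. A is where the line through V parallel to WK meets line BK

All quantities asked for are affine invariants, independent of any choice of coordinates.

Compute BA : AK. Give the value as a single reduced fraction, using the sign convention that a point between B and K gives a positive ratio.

BA:AK = -1/2

Set K = (0, 0), W = (1, 0), V = (0, 1); any affine frame gives the same invariant.
1. B is the midpoint of VW ⇒ B = (1/2, 1/2)
2. A is where the line through V parallel to WK meets line BK ⇒ A = (1, 1)
A = B + t·(K−B) with t = -1, so BA:AK = t:(1−t) = -1:2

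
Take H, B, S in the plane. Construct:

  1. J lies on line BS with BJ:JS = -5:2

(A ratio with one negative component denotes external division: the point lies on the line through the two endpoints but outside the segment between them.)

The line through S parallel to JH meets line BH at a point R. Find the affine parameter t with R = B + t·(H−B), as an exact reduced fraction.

Assign H = (0, 0), B = (1, 0), S = (0, 1) — the answer is frame-independent, so this choice is without loss of generality.
1. J lies on line BS with BJ:JS = -5:2 ⇒ J = (-2/3, 5/3)
through S parallel to JH: direction (2/3, -5/3); meets BH at R = (2/5, 0)
R = B + t·(H−B) with t = 3/5

t = 3/5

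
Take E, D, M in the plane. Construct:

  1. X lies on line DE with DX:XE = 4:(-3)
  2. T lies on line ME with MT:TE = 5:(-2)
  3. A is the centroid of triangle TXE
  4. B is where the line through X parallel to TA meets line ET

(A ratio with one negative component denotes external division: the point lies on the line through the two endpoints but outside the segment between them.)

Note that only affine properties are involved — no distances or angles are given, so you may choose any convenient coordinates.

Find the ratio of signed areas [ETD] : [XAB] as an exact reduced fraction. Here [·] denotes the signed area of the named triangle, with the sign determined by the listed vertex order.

Work in coordinates with E = (0, 0), D = (1, 0), M = (0, 1).
1. X lies on line DE with DX:XE = 4:(-3) ⇒ X = (-3, 0)
2. T lies on line ME with MT:TE = 5:(-2) ⇒ T = (0, -2/3)
3. A is the centroid of triangle TXE ⇒ A = (-1, -2/9)
4. B is where the line through X parallel to TA meets line ET ⇒ B = (0, -4/3)
2·[ETD] = 2/3, 2·[XAB] = -2
[ETD]:[XAB] = 2/3:-2 = -1/3

[ETD]:[XAB] = -1/3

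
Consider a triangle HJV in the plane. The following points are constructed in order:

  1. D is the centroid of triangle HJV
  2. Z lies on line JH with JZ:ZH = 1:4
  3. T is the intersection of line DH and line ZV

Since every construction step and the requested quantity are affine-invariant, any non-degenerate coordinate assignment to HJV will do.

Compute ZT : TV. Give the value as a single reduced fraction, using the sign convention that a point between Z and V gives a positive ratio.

Set H = (0, 0), J = (1, 0), V = (0, 1); any affine frame gives the same invariant.
1. D is the centroid of triangle HJV ⇒ D = (1/3, 1/3)
2. Z lies on line JH with JZ:ZH = 1:4 ⇒ Z = (4/5, 0)
3. T is the intersection of line DH and line ZV ⇒ T = (4/9, 4/9)
T = Z + t·(V−Z) with t = 4/9, so ZT:TV = t:(1−t) = 4/9:5/9

ZT:TV = 4/5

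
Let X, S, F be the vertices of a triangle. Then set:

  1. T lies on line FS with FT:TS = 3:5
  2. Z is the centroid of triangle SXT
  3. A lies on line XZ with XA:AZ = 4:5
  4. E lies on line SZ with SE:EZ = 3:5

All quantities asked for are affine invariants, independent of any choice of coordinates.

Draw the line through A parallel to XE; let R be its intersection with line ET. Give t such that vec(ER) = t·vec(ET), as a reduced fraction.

Choose coordinates X = (0, 0), S = (1, 0), F = (0, 1).
1. T lies on line FS with FT:TS = 3:5 ⇒ T = (3/8, 5/8)
2. Z is the centroid of triangle SXT ⇒ Z = (11/24, 5/24)
3. A lies on line XZ with XA:AZ = 4:5 ⇒ A = (11/54, 5/54)
4. E lies on line SZ with SE:EZ = 3:5 ⇒ E = (51/64, 5/64)
through A parallel to XE: direction (51/64, 5/64); meets ET at R = (143/192, 755/5184)
R = E + t·(T−E) with t = 10/81

t = 10/81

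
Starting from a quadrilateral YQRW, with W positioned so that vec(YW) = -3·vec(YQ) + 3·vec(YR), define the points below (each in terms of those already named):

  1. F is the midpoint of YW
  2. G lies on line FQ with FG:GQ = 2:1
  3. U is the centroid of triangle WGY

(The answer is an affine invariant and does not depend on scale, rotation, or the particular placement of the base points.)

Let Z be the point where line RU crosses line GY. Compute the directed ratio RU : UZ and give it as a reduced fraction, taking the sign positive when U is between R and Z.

RU:UZ = -3/4

Work in coordinates with Y = (0, 0), Q = (1, 0), R = (0, 1), W = (-3, 3).
1. F is the midpoint of YW ⇒ F = (-3/2, 3/2)
2. G lies on line FQ with FG:GQ = 2:1 ⇒ G = (1/6, 1/2)
3. U is the centroid of triangle WGY ⇒ U = (-17/18, 7/6)
line RU meets GY at Z = (17/54, 17/18)
U = R + t·(Z−R) with t = -3, so RU:UZ = -3:4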